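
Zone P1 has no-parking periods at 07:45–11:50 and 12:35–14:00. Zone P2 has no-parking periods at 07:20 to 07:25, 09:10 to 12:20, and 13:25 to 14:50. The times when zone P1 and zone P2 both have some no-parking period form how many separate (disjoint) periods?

2

A ∩ B = 09:10–11:50, 13:25–14:00.
That is 2 disjoint pieces.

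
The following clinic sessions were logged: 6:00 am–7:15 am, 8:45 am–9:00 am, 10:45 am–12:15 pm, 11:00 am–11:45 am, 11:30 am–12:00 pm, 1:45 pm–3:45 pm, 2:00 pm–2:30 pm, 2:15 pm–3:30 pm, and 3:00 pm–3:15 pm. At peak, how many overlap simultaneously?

Sweep endpoints in order; track running count of active intervals.
Peak of 3 reached at 11:30 am.

3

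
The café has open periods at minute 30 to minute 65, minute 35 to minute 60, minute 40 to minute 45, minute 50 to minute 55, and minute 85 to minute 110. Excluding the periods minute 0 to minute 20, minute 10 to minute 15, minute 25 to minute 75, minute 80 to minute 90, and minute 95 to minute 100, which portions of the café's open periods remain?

minute 90 to minute 95, minute 100 to minute 110

Merge the first list: minute 30 to minute 65, minute 85 to minute 110.
Merge the second list: minute 0 to minute 20, minute 25 to minute 75, minute 80 to minute 90, minute 95 to minute 100.
minute 30 to minute 65: entirely removed.
minute 85 to minute 110 \ B = minute 90 to minute 95, minute 100 to minute 110.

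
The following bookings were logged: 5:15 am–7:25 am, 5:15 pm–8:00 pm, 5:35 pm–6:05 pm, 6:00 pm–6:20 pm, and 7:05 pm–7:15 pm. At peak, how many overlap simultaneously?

3

Sweep endpoints in order; track running count of active intervals.
Peak of 3 reached at 6:00 pm.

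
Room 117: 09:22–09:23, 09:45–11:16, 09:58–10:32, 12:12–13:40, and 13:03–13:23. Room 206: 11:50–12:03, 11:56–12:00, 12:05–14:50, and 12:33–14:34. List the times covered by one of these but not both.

09:22-09:23, 09:45-11:16, 11:50-12:03, 12:05-12:12, 13:40-14:50

First set merges to 09:22-09:23, 09:45-11:16, 12:12-13:40.
Second set merges to 11:50-12:03, 12:05-14:50.
Only in the first: 09:22-09:23, 09:45-11:16.
Only in the second: 11:50-12:03, 12:05-12:12, 13:40-14:50.
Together these are the periods covered by exactly one.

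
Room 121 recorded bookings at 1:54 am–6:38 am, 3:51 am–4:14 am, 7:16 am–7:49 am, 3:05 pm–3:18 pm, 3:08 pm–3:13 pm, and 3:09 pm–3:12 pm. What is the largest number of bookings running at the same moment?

3

Walk the sorted start/end points keeping a running depth.
The depth first hits 3 at 3:09 pm.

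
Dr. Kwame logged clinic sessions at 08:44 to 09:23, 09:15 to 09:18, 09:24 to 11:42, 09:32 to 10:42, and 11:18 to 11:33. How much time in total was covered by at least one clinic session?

Merged: 08:44–09:23, 09:24–11:42.
Lengths: 39 min + 2 h 18 min = 2 h 57 min.

2 h 57 min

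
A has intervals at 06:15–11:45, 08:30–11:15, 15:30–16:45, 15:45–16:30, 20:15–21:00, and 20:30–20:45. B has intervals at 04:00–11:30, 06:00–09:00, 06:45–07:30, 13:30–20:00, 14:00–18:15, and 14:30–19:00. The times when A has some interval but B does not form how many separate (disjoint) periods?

Merge the first list: 06:15–11:45, 15:30–16:45, 20:15–21:00.
Merge the second list: 04:00–11:30, 13:30–20:00.
A \ B = 11:30–11:45, 20:15–21:00.
That is 2 disjoint pieces.

2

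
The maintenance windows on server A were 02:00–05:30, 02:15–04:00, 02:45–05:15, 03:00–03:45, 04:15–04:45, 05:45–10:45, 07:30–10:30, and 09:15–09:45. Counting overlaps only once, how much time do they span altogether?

Merged: 02:00–05:30, 05:45–10:45.
Lengths: 3 h 30 min + 5 h = 8 h 30 min.

8 h 30 min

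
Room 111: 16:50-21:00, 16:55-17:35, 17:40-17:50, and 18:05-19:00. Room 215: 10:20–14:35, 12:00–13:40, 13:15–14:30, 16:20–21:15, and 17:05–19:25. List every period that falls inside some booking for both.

A, merged: 16:50–21:00.
B, merged: 10:20–14:35, 16:20–21:15.
16:50–21:00 overlaps B on 16:50–21:00.

16:50–21:00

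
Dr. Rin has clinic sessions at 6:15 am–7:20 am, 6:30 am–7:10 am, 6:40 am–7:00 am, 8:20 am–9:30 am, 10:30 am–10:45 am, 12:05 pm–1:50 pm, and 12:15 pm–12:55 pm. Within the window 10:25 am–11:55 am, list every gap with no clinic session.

The merged coverage is 6:15 am-7:20 am, 8:20 am-9:30 am, 10:30 am-10:45 am, 12:05 pm-1:50 pm.
Uncovered inside 10:25 am-11:55 am: 10:25 am-10:30 am, 10:45 am-11:55 am.

10:25 am-10:30 am, 10:45 am-11:55 am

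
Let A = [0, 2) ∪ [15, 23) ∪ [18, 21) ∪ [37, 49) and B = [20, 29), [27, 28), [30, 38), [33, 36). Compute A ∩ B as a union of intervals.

First set merges to [0, 2), [15, 23), [37, 49).
Second set merges to [20, 29), [30, 38).
[0, 2) meets no B interval.
[15, 23) ∩ B → [20, 23).
[37, 49) ∩ B → [37, 38).

[20, 23) ∪ [37, 38)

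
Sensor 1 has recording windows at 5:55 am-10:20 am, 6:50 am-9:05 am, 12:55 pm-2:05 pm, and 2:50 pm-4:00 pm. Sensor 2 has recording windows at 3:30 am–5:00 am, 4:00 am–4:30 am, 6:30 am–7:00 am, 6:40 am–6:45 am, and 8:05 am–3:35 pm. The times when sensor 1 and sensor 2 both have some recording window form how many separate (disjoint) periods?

4

First set merges to 5:55 am–10:20 am, 12:55 pm–2:05 pm, 2:50 pm–4:00 pm.
Second set merges to 3:30 am–5:00 am, 6:30 am–7:00 am, 8:05 am–3:35 pm.
A ∩ B = 6:30 am–7:00 am, 8:05 am–10:20 am, 12:55 pm–2:05 pm, 2:50 pm–3:35 pm.
That is 4 disjoint pieces.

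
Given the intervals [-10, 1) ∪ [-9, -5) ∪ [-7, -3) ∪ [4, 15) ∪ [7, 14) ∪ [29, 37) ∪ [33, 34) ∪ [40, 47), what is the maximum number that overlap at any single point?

Walk the sorted start/end points keeping a running depth.
The depth first hits 3 at -7.

3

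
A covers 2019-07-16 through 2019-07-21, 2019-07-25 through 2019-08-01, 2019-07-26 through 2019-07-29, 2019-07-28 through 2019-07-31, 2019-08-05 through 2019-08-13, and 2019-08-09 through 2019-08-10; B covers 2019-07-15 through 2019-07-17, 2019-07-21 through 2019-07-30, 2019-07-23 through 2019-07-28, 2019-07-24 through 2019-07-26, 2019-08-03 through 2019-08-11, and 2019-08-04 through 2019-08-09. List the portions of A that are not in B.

2019-07-18 through 2019-07-20, 2019-07-31 through 2019-08-01, 2019-08-12 through 2019-08-13

A, merged: 2019-07-16 through 2019-07-21, 2019-07-25 through 2019-08-01, 2019-08-05 through 2019-08-13.
B, merged: 2019-07-15 through 2019-07-17, 2019-07-21 through 2019-07-30, 2019-08-03 through 2019-08-11.
2019-07-16 through 2019-07-21 minus B → 2019-07-18 through 2019-07-20.
2019-07-25 through 2019-08-01 minus B → 2019-07-31 through 2019-08-01.
2019-08-05 through 2019-08-13 minus B → 2019-08-12 through 2019-08-13.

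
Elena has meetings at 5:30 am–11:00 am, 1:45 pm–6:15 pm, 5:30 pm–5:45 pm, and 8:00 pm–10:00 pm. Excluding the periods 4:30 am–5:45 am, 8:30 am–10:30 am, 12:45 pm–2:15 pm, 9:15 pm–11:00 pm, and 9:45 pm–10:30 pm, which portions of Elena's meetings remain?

Merge the first list: 5:30 am-11:00 am, 1:45 pm-6:15 pm, 8:00 pm-10:00 pm.
Merge the second list: 4:30 am-5:45 am, 8:30 am-10:30 am, 12:45 pm-2:15 pm, 9:15 pm-11:00 pm.
5:30 am-11:00 am with B removed leaves 5:45 am-8:30 am, 10:30 am-11:00 am.
1:45 pm-6:15 pm with B removed leaves 2:15 pm-6:15 pm.
8:00 pm-10:00 pm with B removed leaves 8:00 pm-9:15 pm.

5:45 am-8:30 am, 10:30 am-11:00 am, 2:15 pm-6:15 pm, 8:00 pm-9:15 pm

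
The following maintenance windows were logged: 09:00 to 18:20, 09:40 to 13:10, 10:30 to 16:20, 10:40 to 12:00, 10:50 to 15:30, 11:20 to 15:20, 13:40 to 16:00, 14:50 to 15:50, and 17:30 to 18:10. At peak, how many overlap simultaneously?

6

Walk the sorted start/end points keeping a running depth.
The depth first hits 6 at 11:20.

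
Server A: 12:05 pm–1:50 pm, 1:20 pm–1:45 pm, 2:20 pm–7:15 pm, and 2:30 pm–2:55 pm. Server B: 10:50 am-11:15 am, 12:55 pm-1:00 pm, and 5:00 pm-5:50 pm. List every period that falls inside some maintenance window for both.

12:55 pm-1:00 pm, 5:00 pm-5:50 pm

Merge the first list: 12:05 pm-1:50 pm, 2:20 pm-7:15 pm.
12:05 pm-1:50 pm overlaps B on 12:55 pm-1:00 pm.
2:20 pm-7:15 pm overlaps B on 5:00 pm-5:50 pm.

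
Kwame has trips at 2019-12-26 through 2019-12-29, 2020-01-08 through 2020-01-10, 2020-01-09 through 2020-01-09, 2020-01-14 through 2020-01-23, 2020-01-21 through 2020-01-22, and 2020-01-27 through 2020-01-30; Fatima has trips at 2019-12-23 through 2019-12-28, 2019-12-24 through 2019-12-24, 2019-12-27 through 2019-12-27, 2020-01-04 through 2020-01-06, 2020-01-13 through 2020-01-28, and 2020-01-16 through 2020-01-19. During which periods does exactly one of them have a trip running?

2019-12-23 through 2019-12-25, 2019-12-29 through 2019-12-29, 2020-01-04 through 2020-01-06, 2020-01-08 through 2020-01-10, 2020-01-13 through 2020-01-13, 2020-01-24 through 2020-01-26, 2020-01-29 through 2020-01-30

A, merged: 2019-12-26 through 2019-12-29, 2020-01-08 through 2020-01-10, 2020-01-14 through 2020-01-23, 2020-01-27 through 2020-01-30.
B, merged: 2019-12-23 through 2019-12-28, 2020-01-04 through 2020-01-06, 2020-01-13 through 2020-01-28.
A but not B: 2019-12-29 through 2019-12-29, 2020-01-08 through 2020-01-10, 2020-01-29 through 2020-01-30.
B but not A: 2019-12-23 through 2019-12-25, 2020-01-04 through 2020-01-06, 2020-01-13 through 2020-01-13, 2020-01-24 through 2020-01-26.
Combining gives A △ B.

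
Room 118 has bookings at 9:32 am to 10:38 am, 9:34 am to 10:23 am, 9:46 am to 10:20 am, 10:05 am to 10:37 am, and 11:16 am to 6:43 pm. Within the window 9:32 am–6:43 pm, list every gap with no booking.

The merged coverage is 9:32 am-10:38 am, 11:16 am-6:43 pm.
Uncovered inside 9:32 am-6:43 pm: 10:38 am-11:16 am.

10:38 am-11:16 am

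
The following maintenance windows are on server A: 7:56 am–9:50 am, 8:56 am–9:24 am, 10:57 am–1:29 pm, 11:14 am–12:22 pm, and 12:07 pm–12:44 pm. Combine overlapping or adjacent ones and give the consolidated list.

7:56 am–9:50 am, 10:57 am–1:29 pm

8:56 am–9:24 am overlaps/touches 7:56 am–9:50 am → extend to 7:56 am–9:50 am.
10:57 am–1:29 pm is disjoint → start new block.
11:14 am–12:22 pm overlaps/touches 10:57 am–1:29 pm → extend to 10:57 am–1:29 pm.
12:07 pm–12:44 pm overlaps/touches 10:57 am–1:29 pm → extend to 10:57 am–1:29 pm.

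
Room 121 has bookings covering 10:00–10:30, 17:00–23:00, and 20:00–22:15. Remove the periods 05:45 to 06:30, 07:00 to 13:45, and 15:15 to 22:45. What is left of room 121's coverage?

22:45–23:00

First set merges to 10:00–10:30, 17:00–23:00.
10:00–10:30: fully covered by B → removed.
17:00–23:00 minus B → 22:45–23:00.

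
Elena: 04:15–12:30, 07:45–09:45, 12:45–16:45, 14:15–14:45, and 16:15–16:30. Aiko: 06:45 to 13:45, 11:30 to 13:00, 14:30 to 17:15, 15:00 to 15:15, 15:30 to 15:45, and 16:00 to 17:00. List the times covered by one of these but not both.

A, merged: 04:15–12:30, 12:45–16:45.
B, merged: 06:45–13:45, 14:30–17:15.
A \ B = 04:15–06:45, 13:45–14:30.
B \ A = 12:30–12:45, 16:45–17:15.
Union of the two gives the symmetric difference.

04:15–06:45, 12:30–12:45, 13:45–14:30, 16:45–17:15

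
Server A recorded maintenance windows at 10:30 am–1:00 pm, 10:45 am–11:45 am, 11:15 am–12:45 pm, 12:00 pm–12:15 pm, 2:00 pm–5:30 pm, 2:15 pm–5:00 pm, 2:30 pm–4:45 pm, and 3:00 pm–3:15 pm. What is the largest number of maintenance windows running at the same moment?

At 3:00 pm, 4 of the intervals are simultaneously active.
No point has more.

4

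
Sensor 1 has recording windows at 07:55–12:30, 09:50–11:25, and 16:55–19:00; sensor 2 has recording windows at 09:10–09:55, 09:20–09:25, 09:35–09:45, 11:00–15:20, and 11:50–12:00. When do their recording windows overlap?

Merge the first list: 07:55–12:30, 16:55–19:00.
Merge the second list: 09:10–09:55, 11:00–15:20.
07:55–12:30 ∩ B → 09:10–09:55, 11:00–12:30.
16:55–19:00 meets no B interval.

09:10–09:55, 11:00–12:30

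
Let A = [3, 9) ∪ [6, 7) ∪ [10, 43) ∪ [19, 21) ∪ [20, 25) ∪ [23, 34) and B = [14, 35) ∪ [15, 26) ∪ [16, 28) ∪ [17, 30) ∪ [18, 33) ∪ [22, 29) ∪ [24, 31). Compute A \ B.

A, merged: [3, 9), [10, 43).
B, merged: [14, 35).
[3, 9): no B overlap → unchanged.
[10, 43) minus B → [10, 14), [35, 43).

[3, 9) ∪ [10, 14) ∪ [35, 43)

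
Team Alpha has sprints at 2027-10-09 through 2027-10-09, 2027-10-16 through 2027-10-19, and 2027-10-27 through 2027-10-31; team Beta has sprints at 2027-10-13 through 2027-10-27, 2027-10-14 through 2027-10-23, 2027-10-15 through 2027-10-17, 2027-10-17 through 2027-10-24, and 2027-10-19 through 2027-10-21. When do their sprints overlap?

Merge the second list: 2027-10-13 through 2027-10-27.
2027-10-09 through 2027-10-09 falls entirely outside B.
2027-10-16 through 2027-10-19 overlaps B on 2027-10-16 through 2027-10-19.
2027-10-27 through 2027-10-31 overlaps B on 2027-10-27 through 2027-10-27.

2027-10-16 through 2027-10-19, 2027-10-27 through 2027-10-27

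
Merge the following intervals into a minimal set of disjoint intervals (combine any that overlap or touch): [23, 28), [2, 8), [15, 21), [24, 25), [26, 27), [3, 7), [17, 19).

Sort by start: [2, 8), [3, 7), [15, 21), [17, 19), [23, 28), [24, 25), [26, 27).
[3, 7) overlaps/touches [2, 8) → extend to [2, 8).
[15, 21) is disjoint → start new block.
[17, 19) overlaps/touches [15, 21) → extend to [15, 21).
[23, 28) is disjoint → start new block.
[24, 25) overlaps/touches [23, 28) → extend to [23, 28).
[26, 27) overlaps/touches [23, 28) → extend to [23, 28).

[2, 8) ∪ [15, 21) ∪ [23, 28)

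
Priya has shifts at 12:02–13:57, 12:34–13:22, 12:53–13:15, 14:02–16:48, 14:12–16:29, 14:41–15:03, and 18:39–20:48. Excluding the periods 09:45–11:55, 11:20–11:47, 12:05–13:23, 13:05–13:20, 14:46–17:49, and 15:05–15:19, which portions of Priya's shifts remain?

12:02–12:05, 13:23–13:57, 14:02–14:46, 18:39–20:48

A, merged: 12:02–13:57, 14:02–16:48, 18:39–20:48.
B, merged: 09:45–11:55, 12:05–13:23, 14:46–17:49.
12:02–13:57 \ B = 12:02–12:05, 13:23–13:57.
14:02–16:48 \ B = 14:02–14:46.
18:39–20:48: nothing removed.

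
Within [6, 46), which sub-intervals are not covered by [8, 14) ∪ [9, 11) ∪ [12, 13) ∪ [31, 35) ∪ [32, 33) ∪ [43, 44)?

The merged coverage is [8, 14), [31, 35), [43, 44).
Gaps within [6, 46): [6, 8), [14, 31), [35, 43), [44, 46).

[6, 8) ∪ [14, 31) ∪ [35, 43) ∪ [44, 46)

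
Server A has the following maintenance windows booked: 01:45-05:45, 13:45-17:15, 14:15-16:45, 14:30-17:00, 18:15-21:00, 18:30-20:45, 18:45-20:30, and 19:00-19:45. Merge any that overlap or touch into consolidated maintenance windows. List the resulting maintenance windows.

01:45–05:45, 13:45–17:15, 18:15–21:00

13:45–17:15 is disjoint → start new block.
14:15–16:45 overlaps/touches 13:45–17:15 → extend to 13:45–17:15.
14:30–17:00 overlaps/touches 13:45–17:15 → extend to 13:45–17:15.
18:15–21:00 is disjoint → start new block.
18:30–20:45 overlaps/touches 18:15–21:00 → extend to 18:15–21:00.
18:45–20:30 overlaps/touches 18:15–21:00 → extend to 18:15–21:00.
19:00–19:45 overlaps/touches 18:15–21:00 → extend to 18:15–21:00.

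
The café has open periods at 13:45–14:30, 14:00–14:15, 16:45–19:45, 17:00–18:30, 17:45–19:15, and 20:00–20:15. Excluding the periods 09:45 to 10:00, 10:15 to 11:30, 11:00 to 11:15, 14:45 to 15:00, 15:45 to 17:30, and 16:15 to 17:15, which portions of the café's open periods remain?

A, merged: 13:45–14:30, 16:45–19:45, 20:00–20:15.
B, merged: 09:45–10:00, 10:15–11:30, 14:45–15:00, 15:45–17:30.
13:45–14:30: nothing removed.
16:45–19:45 \ B = 17:30–19:45.
20:00–20:15: nothing removed.

13:45–14:30, 17:30–19:45, 20:00–20:15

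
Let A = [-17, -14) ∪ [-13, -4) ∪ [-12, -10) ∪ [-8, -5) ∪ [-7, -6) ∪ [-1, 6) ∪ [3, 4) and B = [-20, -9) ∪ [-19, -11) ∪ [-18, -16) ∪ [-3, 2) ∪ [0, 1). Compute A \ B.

Merge the first list: [-17, -14), [-13, -4), [-1, 6).
Merge the second list: [-20, -9), [-3, 2).
[-17, -14): fully covered by B → removed.
[-13, -4) minus B → [-9, -4).
[-1, 6) minus B → [2, 6).

[-9, -4) ∪ [2, 6)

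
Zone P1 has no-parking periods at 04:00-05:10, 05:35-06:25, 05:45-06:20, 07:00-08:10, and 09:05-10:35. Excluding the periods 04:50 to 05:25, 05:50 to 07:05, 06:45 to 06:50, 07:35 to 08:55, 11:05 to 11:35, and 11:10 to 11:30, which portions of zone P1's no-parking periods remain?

04:00–04:50, 05:35–05:50, 07:05–07:35, 09:05–10:35

A, merged: 04:00–05:10, 05:35–06:25, 07:00–08:10, 09:05–10:35.
B, merged: 04:50–05:25, 05:50–07:05, 07:35–08:55, 11:05–11:35.
04:00–05:10 minus B → 04:00–04:50.
05:35–06:25 minus B → 05:35–05:50.
07:00–08:10 minus B → 07:05–07:35.
09:05–10:35: no B overlap → unchanged.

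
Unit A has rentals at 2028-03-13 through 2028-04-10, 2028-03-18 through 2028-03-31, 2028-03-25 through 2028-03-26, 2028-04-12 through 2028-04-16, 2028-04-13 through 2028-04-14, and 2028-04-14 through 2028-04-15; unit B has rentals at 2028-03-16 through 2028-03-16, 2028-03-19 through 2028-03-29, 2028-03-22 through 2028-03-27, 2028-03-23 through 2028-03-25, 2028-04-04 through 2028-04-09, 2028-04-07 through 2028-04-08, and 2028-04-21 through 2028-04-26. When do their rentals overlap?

A, merged: 2028-03-13 through 2028-04-10, 2028-04-12 through 2028-04-16.
B, merged: 2028-03-16 through 2028-03-16, 2028-03-19 through 2028-03-29, 2028-04-04 through 2028-04-09, 2028-04-21 through 2028-04-26.
2028-03-13 through 2028-04-10 overlaps B on 2028-03-16 through 2028-03-16, 2028-03-19 through 2028-03-29, 2028-04-04 through 2028-04-09.
2028-04-12 through 2028-04-16 falls entirely outside B.

2028-03-16 through 2028-03-16, 2028-03-19 through 2028-03-29, 2028-04-04 through 2028-04-09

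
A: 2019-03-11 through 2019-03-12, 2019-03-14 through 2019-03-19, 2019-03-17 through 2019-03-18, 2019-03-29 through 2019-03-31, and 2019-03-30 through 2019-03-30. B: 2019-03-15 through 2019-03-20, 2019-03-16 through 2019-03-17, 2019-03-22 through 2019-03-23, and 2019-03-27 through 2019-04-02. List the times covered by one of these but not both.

Merge the first list: 2019-03-11 through 2019-03-12, 2019-03-14 through 2019-03-19, 2019-03-29 through 2019-03-31.
Merge the second list: 2019-03-15 through 2019-03-20, 2019-03-22 through 2019-03-23, 2019-03-27 through 2019-04-02.
A \ B = 2019-03-11 through 2019-03-12, 2019-03-14 through 2019-03-14.
B \ A = 2019-03-20 through 2019-03-20, 2019-03-22 through 2019-03-23, 2019-03-27 through 2019-03-28, 2019-04-01 through 2019-04-02.
Union of the two gives the symmetric difference.

2019-03-11 through 2019-03-12, 2019-03-14 through 2019-03-14, 2019-03-20 through 2019-03-20, 2019-03-22 through 2019-03-23, 2019-03-27 through 2019-03-28, 2019-04-01 through 2019-04-02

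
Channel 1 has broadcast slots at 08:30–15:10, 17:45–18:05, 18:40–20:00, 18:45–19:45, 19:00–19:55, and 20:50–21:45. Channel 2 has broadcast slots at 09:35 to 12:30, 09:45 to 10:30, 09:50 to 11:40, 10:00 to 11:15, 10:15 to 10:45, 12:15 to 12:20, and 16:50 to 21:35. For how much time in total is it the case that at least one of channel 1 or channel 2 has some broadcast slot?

Merge the first list: 08:30–15:10, 17:45–18:05, 18:40–20:00, 20:50–21:45.
Merge the second list: 09:35–12:30, 16:50–21:35.
A ∪ B = 08:30–15:10, 16:50–21:45.
Total: 6 h 40 min + 4 h 55 min = 11 h 35 min.

11 h 35 min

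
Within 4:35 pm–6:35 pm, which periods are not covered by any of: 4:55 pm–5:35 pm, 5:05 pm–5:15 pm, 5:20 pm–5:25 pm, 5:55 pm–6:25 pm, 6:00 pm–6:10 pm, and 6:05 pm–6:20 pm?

4:35 pm–4:55 pm, 5:35 pm–5:55 pm, 6:25 pm–6:35 pm

The merged coverage is 4:55 pm–5:35 pm, 5:55 pm–6:25 pm.
Gaps within 4:35 pm–6:35 pm: 4:35 pm–4:55 pm, 5:35 pm–5:55 pm, 6:25 pm–6:35 pm.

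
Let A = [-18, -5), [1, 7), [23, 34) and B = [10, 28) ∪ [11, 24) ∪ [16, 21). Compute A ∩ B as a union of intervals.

[23, 28)

B, merged: [10, 28).
[-18, -5) meets no B interval.
[1, 7) meets no B interval.
[23, 34) ∩ B → [23, 28).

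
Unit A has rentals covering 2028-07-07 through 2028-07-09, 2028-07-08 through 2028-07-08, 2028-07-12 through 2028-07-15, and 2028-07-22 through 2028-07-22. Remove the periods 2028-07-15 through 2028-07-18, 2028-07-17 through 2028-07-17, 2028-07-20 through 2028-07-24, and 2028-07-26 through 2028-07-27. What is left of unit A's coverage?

A, merged: 2028-07-07 through 2028-07-09, 2028-07-12 through 2028-07-15, 2028-07-22 through 2028-07-22.
B, merged: 2028-07-15 through 2028-07-18, 2028-07-20 through 2028-07-24, 2028-07-26 through 2028-07-27.
2028-07-07 through 2028-07-09: nothing removed.
2028-07-12 through 2028-07-15 \ B = 2028-07-12 through 2028-07-14.
2028-07-22 through 2028-07-22: entirely removed.

2028-07-07 through 2028-07-09, 2028-07-12 through 2028-07-14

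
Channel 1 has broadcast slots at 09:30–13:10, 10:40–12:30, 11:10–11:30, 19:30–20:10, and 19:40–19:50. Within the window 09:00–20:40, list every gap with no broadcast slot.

After merging, the occupied span is 09:30-13:10, 19:30-20:10.
Complement within 09:00-20:40: 09:00-09:30, 13:10-19:30, 20:10-20:40.

09:00-09:30, 13:10-19:30, 20:10-20:40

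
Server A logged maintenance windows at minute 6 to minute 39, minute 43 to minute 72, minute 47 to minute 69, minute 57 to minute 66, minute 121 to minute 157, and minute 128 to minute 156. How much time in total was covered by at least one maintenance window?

Merged: minute 6 to minute 39, minute 43 to minute 72, minute 121 to minute 157.
Lengths: 33 minutes + 29 minutes + 36 minutes = 98 minutes.

98 minutes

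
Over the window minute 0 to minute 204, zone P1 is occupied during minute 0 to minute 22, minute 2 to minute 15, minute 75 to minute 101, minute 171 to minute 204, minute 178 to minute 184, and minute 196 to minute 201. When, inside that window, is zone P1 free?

minute 22 to minute 75, minute 101 to minute 171

After merging, the occupied span is minute 0 to minute 22, minute 75 to minute 101, minute 171 to minute 204.
Complement within minute 0 to minute 204: minute 22 to minute 75, minute 101 to minute 171.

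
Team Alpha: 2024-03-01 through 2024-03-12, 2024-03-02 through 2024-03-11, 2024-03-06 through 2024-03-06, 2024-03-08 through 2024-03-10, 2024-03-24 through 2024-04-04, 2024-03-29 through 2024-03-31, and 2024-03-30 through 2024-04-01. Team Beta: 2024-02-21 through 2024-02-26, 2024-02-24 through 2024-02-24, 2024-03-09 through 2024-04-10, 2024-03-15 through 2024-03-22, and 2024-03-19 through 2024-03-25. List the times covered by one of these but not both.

2024-02-21 through 2024-02-26, 2024-03-01 through 2024-03-08, 2024-03-13 through 2024-03-23, 2024-04-05 through 2024-04-10

A, merged: 2024-03-01 through 2024-03-12, 2024-03-24 through 2024-04-04.
B, merged: 2024-02-21 through 2024-02-26, 2024-03-09 through 2024-04-10.
A \ B = 2024-03-01 through 2024-03-08.
B \ A = 2024-02-21 through 2024-02-26, 2024-03-13 through 2024-03-23, 2024-04-05 through 2024-04-10.
Union of the two gives the symmetric difference.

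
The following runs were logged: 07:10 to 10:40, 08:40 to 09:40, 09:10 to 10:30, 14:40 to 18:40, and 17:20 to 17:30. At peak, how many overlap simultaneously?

Sweep endpoints in order; track running count of active intervals.
Peak of 3 reached at 09:10.

3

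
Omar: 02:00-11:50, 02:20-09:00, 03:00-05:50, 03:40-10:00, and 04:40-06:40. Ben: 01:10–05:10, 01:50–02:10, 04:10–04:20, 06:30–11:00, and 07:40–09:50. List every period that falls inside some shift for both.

02:00–05:10, 06:30–11:00

A, merged: 02:00–11:50.
B, merged: 01:10–05:10, 06:30–11:00.
02:00–11:50 overlaps B on 02:00–05:10, 06:30–11:00.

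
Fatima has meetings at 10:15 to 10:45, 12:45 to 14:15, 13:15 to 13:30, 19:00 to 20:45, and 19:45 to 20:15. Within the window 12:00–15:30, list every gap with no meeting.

12:00–12:45, 14:15–15:30

After merging, the occupied span is 10:15–10:45, 12:45–14:15, 19:00–20:45.
Uncovered inside 12:00–15:30: 12:00–12:45, 14:15–15:30.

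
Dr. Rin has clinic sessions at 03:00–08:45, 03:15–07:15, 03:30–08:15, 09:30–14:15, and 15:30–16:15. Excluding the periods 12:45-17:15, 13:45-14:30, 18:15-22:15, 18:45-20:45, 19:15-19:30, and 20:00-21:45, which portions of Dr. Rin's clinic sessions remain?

03:00–08:45, 09:30–12:45

Merge the first list: 03:00–08:45, 09:30–14:15, 15:30–16:15.
Merge the second list: 12:45–17:15, 18:15–22:15.
03:00–08:45: nothing removed.
09:30–14:15 \ B = 09:30–12:45.
15:30–16:15: entirely removed.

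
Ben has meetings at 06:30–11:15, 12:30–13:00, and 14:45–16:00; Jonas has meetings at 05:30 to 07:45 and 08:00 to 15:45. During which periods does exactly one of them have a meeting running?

A but not B: 07:45-08:00, 15:45-16:00.
B but not A: 05:30-06:30, 11:15-12:30, 13:00-14:45.
Combining gives A △ B.

05:30-06:30, 07:45-08:00, 11:15-12:30, 13:00-14:45, 15:45-16:00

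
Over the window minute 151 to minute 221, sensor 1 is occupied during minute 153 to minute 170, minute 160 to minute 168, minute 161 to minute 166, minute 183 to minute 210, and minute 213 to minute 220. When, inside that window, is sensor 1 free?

Covered (merged): minute 153 to minute 170, minute 183 to minute 210, minute 213 to minute 220.
Uncovered inside minute 151 to minute 221: minute 151 to minute 153, minute 170 to minute 183, minute 210 to minute 213, minute 220 to minute 221.

minute 151 to minute 153, minute 170 to minute 183, minute 210 to minute 213, minute 220 to minute 221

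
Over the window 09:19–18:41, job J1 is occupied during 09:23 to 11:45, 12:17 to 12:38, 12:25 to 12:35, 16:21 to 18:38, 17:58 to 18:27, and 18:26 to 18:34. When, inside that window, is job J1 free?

09:19–09:23, 11:45–12:17, 12:38–16:21, 18:38–18:41

After merging, the occupied span is 09:23–11:45, 12:17–12:38, 16:21–18:38.
Complement within 09:19–18:41: 09:19–09:23, 11:45–12:17, 12:38–16:21, 18:38–18:41.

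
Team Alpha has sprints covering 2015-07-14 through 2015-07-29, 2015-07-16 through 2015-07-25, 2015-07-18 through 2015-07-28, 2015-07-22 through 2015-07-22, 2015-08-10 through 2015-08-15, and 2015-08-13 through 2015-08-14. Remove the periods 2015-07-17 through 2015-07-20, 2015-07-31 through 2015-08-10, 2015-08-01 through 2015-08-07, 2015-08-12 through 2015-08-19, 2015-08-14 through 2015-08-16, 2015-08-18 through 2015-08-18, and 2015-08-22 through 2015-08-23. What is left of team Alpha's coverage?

First set merges to 2015-07-14 through 2015-07-29, 2015-08-10 through 2015-08-15.
Second set merges to 2015-07-17 through 2015-07-20, 2015-07-31 through 2015-08-10, 2015-08-12 through 2015-08-19, 2015-08-22 through 2015-08-23.
2015-07-14 through 2015-07-29 minus B → 2015-07-14 through 2015-07-16, 2015-07-21 through 2015-07-29.
2015-08-10 through 2015-08-15 minus B → 2015-08-11 through 2015-08-11.

2015-07-14 through 2015-07-16, 2015-07-21 through 2015-07-29, 2015-08-11 through 2015-08-11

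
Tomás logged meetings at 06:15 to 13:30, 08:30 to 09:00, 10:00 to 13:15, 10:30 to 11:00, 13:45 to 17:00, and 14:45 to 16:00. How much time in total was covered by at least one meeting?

10 h 30 min

Merged: 06:15–13:30, 13:45–17:00.
Lengths: 7 h 15 min + 3 h 15 min = 10 h 30 min.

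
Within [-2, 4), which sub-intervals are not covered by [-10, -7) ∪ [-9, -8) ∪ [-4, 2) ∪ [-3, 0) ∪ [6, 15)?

[2, 4)

The merged coverage is [-10, -7), [-4, 2), [6, 15).
Uncovered inside [-2, 4): [2, 4).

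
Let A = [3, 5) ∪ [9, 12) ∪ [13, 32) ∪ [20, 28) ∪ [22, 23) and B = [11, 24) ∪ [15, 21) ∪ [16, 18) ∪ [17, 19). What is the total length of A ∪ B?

Merge the first list: [3, 5), [9, 12), [13, 32).
Merge the second list: [11, 24).
A ∪ B = [3, 5), [9, 32).
Total: 2 + 23 = 25.

25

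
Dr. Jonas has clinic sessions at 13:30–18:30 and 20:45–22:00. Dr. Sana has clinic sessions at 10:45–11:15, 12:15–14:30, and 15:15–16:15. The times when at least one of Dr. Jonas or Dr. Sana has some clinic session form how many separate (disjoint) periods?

A ∪ B = 10:45-11:15, 12:15-18:30, 20:45-22:00.
That is 3 disjoint pieces.

3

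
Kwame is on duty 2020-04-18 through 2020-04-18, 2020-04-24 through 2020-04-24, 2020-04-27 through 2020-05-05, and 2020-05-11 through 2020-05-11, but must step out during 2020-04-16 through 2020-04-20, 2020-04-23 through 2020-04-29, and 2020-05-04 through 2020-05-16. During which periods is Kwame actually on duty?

2020-04-30 through 2020-05-03

2020-04-18 through 2020-04-18 lies entirely inside B → drops out.
2020-04-24 through 2020-04-24 lies entirely inside B → drops out.
2020-04-27 through 2020-05-05 with B removed leaves 2020-04-30 through 2020-05-03.
2020-05-11 through 2020-05-11 lies entirely inside B → drops out.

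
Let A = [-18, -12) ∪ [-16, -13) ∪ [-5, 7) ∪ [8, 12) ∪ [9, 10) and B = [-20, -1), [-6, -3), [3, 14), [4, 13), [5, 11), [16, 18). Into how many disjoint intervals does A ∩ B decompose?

Merge the first list: [-18, -12), [-5, 7), [8, 12).
Merge the second list: [-20, -1), [3, 14), [16, 18).
A ∩ B = [-18, -12), [-5, -1), [3, 7), [8, 12).
That is 4 disjoint pieces.

4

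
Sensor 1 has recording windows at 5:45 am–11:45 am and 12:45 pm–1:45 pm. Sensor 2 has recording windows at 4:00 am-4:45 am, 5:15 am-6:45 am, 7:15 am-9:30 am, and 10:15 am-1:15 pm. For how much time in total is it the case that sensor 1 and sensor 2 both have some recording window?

5 h 15 min

A ∩ B = 5:45 am-6:45 am, 7:15 am-9:30 am, 10:15 am-11:45 am, 12:45 pm-1:15 pm.
Total: 1 h + 2 h 15 min + 1 h 30 min + 30 min = 5 h 15 min.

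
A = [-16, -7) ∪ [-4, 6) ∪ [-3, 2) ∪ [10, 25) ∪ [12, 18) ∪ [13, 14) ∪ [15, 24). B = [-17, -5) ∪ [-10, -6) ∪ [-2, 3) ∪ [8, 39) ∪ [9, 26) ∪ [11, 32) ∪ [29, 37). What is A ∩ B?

A, merged: [-16, -7), [-4, 6), [10, 25).
B, merged: [-17, -5), [-2, 3), [8, 39).
[-16, -7) ∩ B → [-16, -7).
[-4, 6) ∩ B → [-2, 3).
[10, 25) ∩ B → [10, 25).

[-16, -7) ∪ [-2, 3) ∪ [10, 25)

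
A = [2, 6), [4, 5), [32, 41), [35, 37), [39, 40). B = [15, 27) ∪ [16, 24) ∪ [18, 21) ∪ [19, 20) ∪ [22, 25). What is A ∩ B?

none

A, merged: [2, 6), [32, 41).
B, merged: [15, 27).
[2, 6): no overlap with the second set.
[32, 41): no overlap with the second set.
No overlap.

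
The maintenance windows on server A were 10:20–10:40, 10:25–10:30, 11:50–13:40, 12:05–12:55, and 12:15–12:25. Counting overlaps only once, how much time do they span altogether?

2 h 10 min

Merged: 10:20–10:40, 11:50–13:40.
Lengths: 20 min + 1 h 50 min = 2 h 10 min.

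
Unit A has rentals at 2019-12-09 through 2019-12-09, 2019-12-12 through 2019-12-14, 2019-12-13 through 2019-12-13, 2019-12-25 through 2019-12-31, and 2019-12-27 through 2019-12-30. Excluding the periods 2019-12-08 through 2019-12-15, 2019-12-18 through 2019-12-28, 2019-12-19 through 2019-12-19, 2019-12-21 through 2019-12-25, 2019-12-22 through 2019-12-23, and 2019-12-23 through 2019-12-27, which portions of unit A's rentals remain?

2019-12-29 through 2019-12-31

First set merges to 2019-12-09 through 2019-12-09, 2019-12-12 through 2019-12-14, 2019-12-25 through 2019-12-31.
Second set merges to 2019-12-08 through 2019-12-15, 2019-12-18 through 2019-12-28.
2019-12-09 through 2019-12-09 lies entirely inside B → drops out.
2019-12-12 through 2019-12-14 lies entirely inside B → drops out.
2019-12-25 through 2019-12-31 with B removed leaves 2019-12-29 through 2019-12-31.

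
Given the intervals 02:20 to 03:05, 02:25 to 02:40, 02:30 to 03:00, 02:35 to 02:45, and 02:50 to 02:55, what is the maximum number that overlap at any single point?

Walk the sorted start/end points keeping a running depth.
The depth first hits 4 at 02:35.

4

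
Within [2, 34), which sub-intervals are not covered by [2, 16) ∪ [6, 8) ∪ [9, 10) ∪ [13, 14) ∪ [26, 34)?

[16, 26)

The merged coverage is [2, 16), [26, 34).
Uncovered inside [2, 34): [16, 26).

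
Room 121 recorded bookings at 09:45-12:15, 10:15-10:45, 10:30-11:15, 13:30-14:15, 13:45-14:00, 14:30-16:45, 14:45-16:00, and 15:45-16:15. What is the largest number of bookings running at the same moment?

Walk the sorted start/end points keeping a running depth.
The depth first hits 3 at 10:30.

3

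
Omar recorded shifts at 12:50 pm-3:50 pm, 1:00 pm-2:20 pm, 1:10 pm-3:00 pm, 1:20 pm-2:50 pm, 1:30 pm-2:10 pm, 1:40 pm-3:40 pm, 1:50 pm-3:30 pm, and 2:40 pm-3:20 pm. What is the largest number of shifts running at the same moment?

Walk the sorted start/end points keeping a running depth.
The depth first hits 7 at 1:50 pm.

7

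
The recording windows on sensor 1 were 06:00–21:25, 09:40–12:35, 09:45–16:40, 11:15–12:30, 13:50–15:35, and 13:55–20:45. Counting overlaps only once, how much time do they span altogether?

15 h 25 min

Merged: 06:00–21:25.
Length: 15 h 25 min.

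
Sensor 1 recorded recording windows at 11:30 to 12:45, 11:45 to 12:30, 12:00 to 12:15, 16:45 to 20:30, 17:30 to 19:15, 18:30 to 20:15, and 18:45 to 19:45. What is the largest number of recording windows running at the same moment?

4

At 18:45, 4 of the intervals are simultaneously active.
No point has more.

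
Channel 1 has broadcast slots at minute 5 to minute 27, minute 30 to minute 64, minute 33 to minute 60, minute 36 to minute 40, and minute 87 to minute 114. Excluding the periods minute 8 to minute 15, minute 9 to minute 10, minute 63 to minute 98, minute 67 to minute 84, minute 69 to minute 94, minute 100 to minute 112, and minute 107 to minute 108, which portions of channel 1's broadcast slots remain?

minute 5 to minute 8, minute 15 to minute 27, minute 30 to minute 63, minute 98 to minute 100, minute 112 to minute 114

First set merges to minute 5 to minute 27, minute 30 to minute 64, minute 87 to minute 114.
Second set merges to minute 8 to minute 15, minute 63 to minute 98, minute 100 to minute 112.
minute 5 to minute 27 minus B → minute 5 to minute 8, minute 15 to minute 27.
minute 30 to minute 64 minus B → minute 30 to minute 63.
minute 87 to minute 114 minus B → minute 98 to minute 100, minute 112 to minute 114.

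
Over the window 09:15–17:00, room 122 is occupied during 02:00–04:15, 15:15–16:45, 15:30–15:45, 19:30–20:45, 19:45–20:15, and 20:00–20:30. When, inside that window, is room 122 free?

The merged coverage is 02:00–04:15, 15:15–16:45, 19:30–20:45.
Complement within 09:15–17:00: 09:15–15:15, 16:45–17:00.

09:15–15:15, 16:45–17:00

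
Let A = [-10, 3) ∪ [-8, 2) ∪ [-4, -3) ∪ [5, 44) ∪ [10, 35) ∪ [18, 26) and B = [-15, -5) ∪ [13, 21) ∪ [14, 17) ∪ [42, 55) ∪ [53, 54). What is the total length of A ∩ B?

15

A, merged: [-10, 3), [5, 44).
B, merged: [-15, -5), [13, 21), [42, 55).
A ∩ B = [-10, -5), [13, 21), [42, 44).
Total: 5 + 8 + 2 = 15.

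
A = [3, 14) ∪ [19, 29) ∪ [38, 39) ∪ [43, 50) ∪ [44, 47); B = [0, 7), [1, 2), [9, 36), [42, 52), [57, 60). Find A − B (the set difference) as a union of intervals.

First set merges to [3, 14), [19, 29), [38, 39), [43, 50).
Second set merges to [0, 7), [9, 36), [42, 52), [57, 60).
[3, 14) with B removed leaves [7, 9).
[19, 29) lies entirely inside B → drops out.
[38, 39) is untouched.
[43, 50) lies entirely inside B → drops out.

[7, 9) ∪ [38, 39)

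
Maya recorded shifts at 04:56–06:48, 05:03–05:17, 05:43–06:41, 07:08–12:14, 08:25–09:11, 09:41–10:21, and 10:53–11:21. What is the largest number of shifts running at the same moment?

2

At 05:03, 2 of the intervals are simultaneously active.
No point has more.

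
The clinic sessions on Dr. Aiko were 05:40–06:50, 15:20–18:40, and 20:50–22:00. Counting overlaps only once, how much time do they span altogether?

5 h 40 min

Merged: 05:40–06:50, 15:20–18:40, 20:50–22:00.
Lengths: 1 h 10 min + 3 h 20 min + 1 h 10 min = 5 h 40 min.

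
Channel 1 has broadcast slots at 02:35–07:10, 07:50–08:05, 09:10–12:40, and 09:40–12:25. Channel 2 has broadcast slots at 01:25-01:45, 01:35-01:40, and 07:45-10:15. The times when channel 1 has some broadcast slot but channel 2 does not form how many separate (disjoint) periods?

2

First set merges to 02:35–07:10, 07:50–08:05, 09:10–12:40.
Second set merges to 01:25–01:45, 07:45–10:15.
A \ B = 02:35–07:10, 10:15–12:40.
That is 2 disjoint pieces.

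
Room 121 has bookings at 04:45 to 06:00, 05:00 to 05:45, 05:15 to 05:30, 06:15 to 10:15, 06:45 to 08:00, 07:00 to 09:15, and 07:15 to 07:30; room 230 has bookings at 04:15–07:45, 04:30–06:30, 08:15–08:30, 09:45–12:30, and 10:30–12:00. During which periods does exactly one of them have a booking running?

First set merges to 04:45-06:00, 06:15-10:15.
Second set merges to 04:15-07:45, 08:15-08:30, 09:45-12:30.
Only in the first: 07:45-08:15, 08:30-09:45.
Only in the second: 04:15-04:45, 06:00-06:15, 10:15-12:30.
Together these are the periods covered by exactly one.

04:15-04:45, 06:00-06:15, 07:45-08:15, 08:30-09:45, 10:15-12:30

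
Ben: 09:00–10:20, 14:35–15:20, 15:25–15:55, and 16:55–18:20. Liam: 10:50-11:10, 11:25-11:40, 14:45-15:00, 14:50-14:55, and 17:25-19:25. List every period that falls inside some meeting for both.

Merge the second list: 10:50–11:10, 11:25–11:40, 14:45–15:00, 17:25–19:25.
09:00–10:20 falls entirely outside B.
14:35–15:20 overlaps B on 14:45–15:00.
15:25–15:55 falls entirely outside B.
16:55–18:20 overlaps B on 17:25–18:20.

14:45–15:00, 17:25–18:20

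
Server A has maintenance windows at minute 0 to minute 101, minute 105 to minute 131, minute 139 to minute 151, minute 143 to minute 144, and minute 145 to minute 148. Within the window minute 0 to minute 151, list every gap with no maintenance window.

Covered (merged): minute 0 to minute 101, minute 105 to minute 131, minute 139 to minute 151.
Gaps within minute 0 to minute 151: minute 101 to minute 105, minute 131 to minute 139.

minute 101 to minute 105, minute 131 to minute 139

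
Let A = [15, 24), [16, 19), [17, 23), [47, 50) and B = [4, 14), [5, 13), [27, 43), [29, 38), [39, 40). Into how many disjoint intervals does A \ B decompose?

2

First set merges to [15, 24), [47, 50).
Second set merges to [4, 14), [27, 43).
A \ B = [15, 24), [47, 50).
That is 2 disjoint pieces.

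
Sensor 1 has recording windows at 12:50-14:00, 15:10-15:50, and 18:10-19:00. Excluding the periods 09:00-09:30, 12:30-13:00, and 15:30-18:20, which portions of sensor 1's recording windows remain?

12:50–14:00 \ B = 13:00–14:00.
15:10–15:50 \ B = 15:10–15:30.
18:10–19:00 \ B = 18:20–19:00.

13:00–14:00, 15:10–15:30, 18:20–19:00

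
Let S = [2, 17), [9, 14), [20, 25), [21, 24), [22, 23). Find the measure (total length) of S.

Merged: [2, 17), [20, 25).
Lengths: 15 + 5 = 20.

20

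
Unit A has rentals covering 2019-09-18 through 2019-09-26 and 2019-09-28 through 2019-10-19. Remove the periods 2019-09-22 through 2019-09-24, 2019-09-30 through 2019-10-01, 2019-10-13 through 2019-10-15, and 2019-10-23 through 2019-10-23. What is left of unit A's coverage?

2019-09-18 through 2019-09-26 minus B → 2019-09-18 through 2019-09-21, 2019-09-25 through 2019-09-26.
2019-09-28 through 2019-10-19 minus B → 2019-09-28 through 2019-09-29, 2019-10-02 through 2019-10-12, 2019-10-16 through 2019-10-19.

2019-09-18 through 2019-09-21, 2019-09-25 through 2019-09-26, 2019-09-28 through 2019-09-29, 2019-10-02 through 2019-10-12, 2019-10-16 through 2019-10-19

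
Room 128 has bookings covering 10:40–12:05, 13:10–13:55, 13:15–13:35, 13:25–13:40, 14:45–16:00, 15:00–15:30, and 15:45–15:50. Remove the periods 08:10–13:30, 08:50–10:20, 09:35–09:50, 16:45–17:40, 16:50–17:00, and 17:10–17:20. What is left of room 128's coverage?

13:30–13:55, 14:45–16:00

Merge the first list: 10:40–12:05, 13:10–13:55, 14:45–16:00.
Merge the second list: 08:10–13:30, 16:45–17:40.
10:40–12:05 lies entirely inside B → drops out.
13:10–13:55 with B removed leaves 13:30–13:55.
14:45–16:00 is untouched.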